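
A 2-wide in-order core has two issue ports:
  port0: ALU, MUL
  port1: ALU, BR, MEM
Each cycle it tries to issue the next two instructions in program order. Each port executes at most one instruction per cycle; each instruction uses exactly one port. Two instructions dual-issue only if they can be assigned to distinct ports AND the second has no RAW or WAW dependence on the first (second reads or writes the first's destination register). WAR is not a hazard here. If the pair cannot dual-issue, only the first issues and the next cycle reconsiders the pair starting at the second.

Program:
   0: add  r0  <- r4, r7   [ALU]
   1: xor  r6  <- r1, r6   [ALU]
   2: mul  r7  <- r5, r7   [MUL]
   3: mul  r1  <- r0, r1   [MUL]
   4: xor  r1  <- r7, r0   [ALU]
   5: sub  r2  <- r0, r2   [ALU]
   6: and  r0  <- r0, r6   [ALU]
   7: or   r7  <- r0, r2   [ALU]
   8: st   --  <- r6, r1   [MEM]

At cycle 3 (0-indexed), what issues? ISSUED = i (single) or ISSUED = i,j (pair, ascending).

t=0 i0&i1:add xor ; 2-wide
t=1 i2:mul ; no-port MUL/MUL
t=2 i3:mul ; WAW r1
t=3 i4&i5:xor sub ; 2-wide
t=4 i6:and ; RAW r0
t=5 i7&i8:or st ; 2-wide

ISSUED = 4,5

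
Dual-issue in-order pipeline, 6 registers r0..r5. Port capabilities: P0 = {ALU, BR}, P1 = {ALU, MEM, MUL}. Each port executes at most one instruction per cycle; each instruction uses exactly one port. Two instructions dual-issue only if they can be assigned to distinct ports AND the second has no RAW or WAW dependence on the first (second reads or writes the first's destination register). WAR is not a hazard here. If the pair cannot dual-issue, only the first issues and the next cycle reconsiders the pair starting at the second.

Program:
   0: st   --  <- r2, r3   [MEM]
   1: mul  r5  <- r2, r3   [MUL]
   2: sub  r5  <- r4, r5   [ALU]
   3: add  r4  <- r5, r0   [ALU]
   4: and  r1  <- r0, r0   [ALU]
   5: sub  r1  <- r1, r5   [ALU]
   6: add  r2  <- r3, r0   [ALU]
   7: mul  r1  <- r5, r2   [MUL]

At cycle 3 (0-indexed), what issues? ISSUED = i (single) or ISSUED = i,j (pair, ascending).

ISSUED = 3,4

#0 head=0: st.MEM i0 no-port MEM/MUL
#1 head=1: mul.MUL i1 RAW+WAW r5
#2 head=2: sub.ALU i2 RAW r5
#3 head=3: add.ALU;and.ALU i3,i4 pair
#4 head=5: sub.ALU;add.ALU i5,i6 pair
#5 head=7: mul.MUL i7 tail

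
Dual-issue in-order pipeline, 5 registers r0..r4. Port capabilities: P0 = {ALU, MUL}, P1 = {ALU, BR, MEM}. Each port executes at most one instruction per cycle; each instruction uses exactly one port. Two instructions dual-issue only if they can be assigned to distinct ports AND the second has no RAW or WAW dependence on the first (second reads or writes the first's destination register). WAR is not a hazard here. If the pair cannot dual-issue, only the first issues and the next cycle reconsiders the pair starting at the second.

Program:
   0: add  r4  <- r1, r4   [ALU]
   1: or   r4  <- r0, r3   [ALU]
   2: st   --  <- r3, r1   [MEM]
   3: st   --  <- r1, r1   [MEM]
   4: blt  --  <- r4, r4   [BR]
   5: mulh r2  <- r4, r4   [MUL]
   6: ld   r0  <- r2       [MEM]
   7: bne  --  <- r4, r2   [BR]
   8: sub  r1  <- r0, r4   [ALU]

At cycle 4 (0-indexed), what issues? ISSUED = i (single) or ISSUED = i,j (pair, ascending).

ISSUED = 6

  cy0 -> i0 (add) WAW r4
  cy1 -> i1+i2 (or;st) pair
  cy2 -> i3 (st) no-port MEM/BR
  cy3 -> i4+i5 (blt;mulh) pair
  cy4 -> i6 (ld) no-port MEM/BR
  cy5 -> i7+i8 (bne;sub) pair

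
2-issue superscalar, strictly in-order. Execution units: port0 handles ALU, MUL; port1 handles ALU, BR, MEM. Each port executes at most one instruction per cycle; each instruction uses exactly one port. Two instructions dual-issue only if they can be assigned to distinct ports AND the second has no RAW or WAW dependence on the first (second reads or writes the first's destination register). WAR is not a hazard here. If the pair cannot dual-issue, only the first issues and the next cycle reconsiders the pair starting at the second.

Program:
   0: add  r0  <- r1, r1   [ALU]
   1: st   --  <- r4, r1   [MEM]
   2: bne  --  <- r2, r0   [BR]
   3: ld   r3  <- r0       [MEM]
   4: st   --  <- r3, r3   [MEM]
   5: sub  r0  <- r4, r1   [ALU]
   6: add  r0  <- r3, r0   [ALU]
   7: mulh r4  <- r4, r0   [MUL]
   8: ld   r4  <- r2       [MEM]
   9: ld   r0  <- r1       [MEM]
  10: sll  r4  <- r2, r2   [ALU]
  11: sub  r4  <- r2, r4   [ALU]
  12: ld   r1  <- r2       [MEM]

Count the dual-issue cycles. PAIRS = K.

PAIRS = 4

c0: i0/i1 add.ALU/st.MEM  pair
c1: i2 bne.BR  no-port BR/MEM
c2: i3 ld.MEM  no-port MEM/MEM
c3: i4/i5 st.MEM/sub.ALU  pair
c4: i6 add.ALU  RAW r0
c5: i7 mulh.MUL  WAW r4
c6: i8 ld.MEM  no-port MEM/MEM
c7: i9/i10 ld.MEM/sll.ALU  pair
c8: i11/i12 sub.ALU/ld.MEM  pair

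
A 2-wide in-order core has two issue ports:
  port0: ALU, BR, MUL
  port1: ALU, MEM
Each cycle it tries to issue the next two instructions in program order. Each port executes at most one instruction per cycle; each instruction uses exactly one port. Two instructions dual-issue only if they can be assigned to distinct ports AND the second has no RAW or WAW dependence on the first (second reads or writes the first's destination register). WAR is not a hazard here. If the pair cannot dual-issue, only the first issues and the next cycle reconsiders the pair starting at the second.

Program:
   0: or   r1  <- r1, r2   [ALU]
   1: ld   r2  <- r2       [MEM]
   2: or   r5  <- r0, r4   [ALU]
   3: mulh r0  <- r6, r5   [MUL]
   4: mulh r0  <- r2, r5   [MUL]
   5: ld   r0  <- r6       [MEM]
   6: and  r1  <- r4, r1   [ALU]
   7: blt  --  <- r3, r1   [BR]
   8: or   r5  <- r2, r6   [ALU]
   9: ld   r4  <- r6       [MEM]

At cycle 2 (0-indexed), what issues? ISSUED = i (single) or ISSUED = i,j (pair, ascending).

[0] i0+i1  or.ALU ld.MEM  -- dual
[1] i2  or.ALU  -- RAW r5
[2] i3  mulh.MUL  -- no-port MUL/MUL
[3] i4  mulh.MUL  -- WAW r0
[4] i5+i6  ld.MEM and.ALU  -- dual
[5] i7+i8  blt.BR or.ALU  -- dual
[6] i9  ld.MEM  -- tail

ISSUED = 3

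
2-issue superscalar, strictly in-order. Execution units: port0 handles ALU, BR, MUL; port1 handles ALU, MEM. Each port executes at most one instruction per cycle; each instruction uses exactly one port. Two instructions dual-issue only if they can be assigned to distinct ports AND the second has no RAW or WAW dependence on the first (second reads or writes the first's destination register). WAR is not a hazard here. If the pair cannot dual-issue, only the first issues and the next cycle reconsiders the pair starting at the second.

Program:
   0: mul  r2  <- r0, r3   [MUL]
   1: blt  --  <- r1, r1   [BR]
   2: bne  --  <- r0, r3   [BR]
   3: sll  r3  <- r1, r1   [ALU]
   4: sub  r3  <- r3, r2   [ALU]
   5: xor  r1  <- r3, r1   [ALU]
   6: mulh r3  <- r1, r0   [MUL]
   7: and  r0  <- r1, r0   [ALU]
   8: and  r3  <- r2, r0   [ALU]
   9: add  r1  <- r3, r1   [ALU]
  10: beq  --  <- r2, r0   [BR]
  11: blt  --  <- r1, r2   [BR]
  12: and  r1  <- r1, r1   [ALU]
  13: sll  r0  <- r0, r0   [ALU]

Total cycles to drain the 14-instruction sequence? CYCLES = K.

[0] i0  mul  -- no-port MUL/BR
[1] i1  blt  -- no-port BR/BR
[2] i2,i3  bne sll  -- pair
[3] i4  sub  -- RAW r3
[4] i5  xor  -- RAW r1
[5] i6,i7  mulh and  -- pair
[6] i8  and  -- RAW r3
[7] i9,i10  add beq  -- pair
[8] i11,i12  blt and  -- pair
[9] i13  sll  -- tail

CYCLES = 10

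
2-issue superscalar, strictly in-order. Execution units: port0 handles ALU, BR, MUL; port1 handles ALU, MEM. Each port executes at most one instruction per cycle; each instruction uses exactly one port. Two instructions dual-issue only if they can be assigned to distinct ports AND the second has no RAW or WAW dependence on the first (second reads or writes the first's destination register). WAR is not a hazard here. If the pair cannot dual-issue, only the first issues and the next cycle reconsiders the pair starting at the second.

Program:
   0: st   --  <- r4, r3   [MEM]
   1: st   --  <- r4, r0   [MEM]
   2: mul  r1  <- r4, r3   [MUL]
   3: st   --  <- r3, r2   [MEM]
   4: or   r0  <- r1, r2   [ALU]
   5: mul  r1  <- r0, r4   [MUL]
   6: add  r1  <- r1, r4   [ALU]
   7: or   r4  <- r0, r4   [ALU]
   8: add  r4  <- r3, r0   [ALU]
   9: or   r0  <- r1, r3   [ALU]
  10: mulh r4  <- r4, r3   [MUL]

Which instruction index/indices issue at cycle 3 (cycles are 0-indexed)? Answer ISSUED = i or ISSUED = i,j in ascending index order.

ISSUED = 5

0. st @i0  | no-port MEM/MEM
1. st+mul @i1+i2  | dual
2. st+or @i3+i4  | dual
3. mul @i5  | RAW+WAW r1
4. add+or @i6+i7  | dual
5. add+or @i8+i9  | dual
6. mulh @i10  | tail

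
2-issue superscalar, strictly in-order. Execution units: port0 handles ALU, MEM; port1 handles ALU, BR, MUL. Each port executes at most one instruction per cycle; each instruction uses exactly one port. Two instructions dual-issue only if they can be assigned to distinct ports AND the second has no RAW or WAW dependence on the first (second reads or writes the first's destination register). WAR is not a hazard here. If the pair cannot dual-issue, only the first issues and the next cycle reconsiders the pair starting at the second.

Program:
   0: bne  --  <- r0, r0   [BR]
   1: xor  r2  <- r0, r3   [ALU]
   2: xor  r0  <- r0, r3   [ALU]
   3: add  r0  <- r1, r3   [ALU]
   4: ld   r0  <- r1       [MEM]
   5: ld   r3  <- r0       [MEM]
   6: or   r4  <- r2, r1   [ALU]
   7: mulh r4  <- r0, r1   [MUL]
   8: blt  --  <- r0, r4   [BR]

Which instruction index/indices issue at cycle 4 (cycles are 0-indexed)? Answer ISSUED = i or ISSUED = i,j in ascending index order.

  cy0 -> i0/i1 (bne;xor) dual
  cy1 -> i2 (xor) WAW r0
  cy2 -> i3 (add) WAW r0
  cy3 -> i4 (ld) no-port MEM/MEM
  cy4 -> i5/i6 (ld;or) dual
  cy5 -> i7 (mulh) no-port MUL/BR
  cy6 -> i8 (blt) tail

ISSUED = 5,6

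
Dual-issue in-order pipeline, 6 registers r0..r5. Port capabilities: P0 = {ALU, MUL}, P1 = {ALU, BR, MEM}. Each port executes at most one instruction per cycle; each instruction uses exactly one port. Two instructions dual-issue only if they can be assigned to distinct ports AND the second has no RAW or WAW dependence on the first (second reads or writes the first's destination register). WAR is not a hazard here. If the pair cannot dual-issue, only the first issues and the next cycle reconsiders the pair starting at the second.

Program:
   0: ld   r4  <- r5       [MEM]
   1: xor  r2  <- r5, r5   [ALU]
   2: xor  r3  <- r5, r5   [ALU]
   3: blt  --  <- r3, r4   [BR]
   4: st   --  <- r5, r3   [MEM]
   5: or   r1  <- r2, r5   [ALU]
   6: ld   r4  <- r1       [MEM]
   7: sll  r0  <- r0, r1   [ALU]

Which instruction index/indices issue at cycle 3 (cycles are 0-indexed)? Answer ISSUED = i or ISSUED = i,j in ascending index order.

ISSUED = 4,5

[0] i0&i1  ld.MEM/xor.ALU  -- pair
[1] i2  xor.ALU  -- RAW r3
[2] i3  blt.BR  -- no-port BR/MEM
[3] i4&i5  st.MEM/or.ALU  -- pair
[4] i6&i7  ld.MEM/sll.ALU  -- pair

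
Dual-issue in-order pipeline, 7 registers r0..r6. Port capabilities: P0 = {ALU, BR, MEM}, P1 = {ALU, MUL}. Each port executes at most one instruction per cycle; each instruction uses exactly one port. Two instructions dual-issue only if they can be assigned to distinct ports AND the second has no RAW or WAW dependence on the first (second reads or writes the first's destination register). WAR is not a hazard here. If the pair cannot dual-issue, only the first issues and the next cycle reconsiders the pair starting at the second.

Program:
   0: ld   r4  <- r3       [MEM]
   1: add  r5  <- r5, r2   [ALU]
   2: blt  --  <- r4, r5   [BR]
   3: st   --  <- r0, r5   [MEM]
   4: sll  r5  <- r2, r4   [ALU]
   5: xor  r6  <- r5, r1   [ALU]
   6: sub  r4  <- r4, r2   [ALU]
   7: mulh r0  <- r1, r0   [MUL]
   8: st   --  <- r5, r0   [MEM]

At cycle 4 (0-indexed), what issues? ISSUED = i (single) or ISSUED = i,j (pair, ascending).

ISSUED = 7

t=0 i0/i1:ld.MEM+add.ALU ; 2-wide
t=1 i2:blt.BR ; no-port BR/MEM
t=2 i3/i4:st.MEM+sll.ALU ; 2-wide
t=3 i5/i6:xor.ALU+sub.ALU ; 2-wide
t=4 i7:mulh.MUL ; RAW r0
t=5 i8:st.MEM ; tail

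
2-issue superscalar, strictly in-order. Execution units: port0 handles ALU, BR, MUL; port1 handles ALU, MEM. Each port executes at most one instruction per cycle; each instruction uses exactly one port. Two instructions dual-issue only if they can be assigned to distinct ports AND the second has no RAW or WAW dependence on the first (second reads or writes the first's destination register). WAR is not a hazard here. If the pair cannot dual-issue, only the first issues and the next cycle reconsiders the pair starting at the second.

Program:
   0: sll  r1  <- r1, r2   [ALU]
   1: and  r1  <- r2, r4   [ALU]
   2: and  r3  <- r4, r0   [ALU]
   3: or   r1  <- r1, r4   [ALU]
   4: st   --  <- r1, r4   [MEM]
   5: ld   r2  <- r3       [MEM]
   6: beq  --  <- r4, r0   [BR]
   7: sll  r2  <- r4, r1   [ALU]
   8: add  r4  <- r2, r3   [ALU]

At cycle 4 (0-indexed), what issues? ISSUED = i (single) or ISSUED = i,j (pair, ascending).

[0] i0  sll.ALU  -- WAW r1
[1] i1,i2  and.ALU/and.ALU  -- dual
[2] i3  or.ALU  -- RAW r1
[3] i4  st.MEM  -- no-port MEM/MEM
[4] i5,i6  ld.MEM/beq.BR  -- dual
[5] i7  sll.ALU  -- RAW r2
[6] i8  add.ALU  -- tail

ISSUED = 5,6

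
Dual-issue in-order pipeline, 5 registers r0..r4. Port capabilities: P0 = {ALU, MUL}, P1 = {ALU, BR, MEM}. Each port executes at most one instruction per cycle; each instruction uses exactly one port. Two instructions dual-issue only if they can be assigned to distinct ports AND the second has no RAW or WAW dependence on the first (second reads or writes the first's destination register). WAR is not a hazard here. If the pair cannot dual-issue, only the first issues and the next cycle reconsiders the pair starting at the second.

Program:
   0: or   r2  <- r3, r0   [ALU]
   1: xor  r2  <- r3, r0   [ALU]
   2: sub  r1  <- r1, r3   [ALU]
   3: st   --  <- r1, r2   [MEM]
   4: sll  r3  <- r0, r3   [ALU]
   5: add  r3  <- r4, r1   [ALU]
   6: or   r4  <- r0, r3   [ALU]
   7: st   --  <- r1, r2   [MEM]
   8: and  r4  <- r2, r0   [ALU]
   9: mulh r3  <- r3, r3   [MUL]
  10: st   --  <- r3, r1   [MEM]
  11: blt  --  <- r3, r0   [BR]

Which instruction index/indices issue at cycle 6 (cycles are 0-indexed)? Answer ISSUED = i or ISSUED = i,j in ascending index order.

0. or.ALU @i0  | WAW r2
1. xor.ALU+sub.ALU @i1/i2  | 2-wide
2. st.MEM+sll.ALU @i3/i4  | 2-wide
3. add.ALU @i5  | RAW r3
4. or.ALU+st.MEM @i6/i7  | 2-wide
5. and.ALU+mulh.MUL @i8/i9  | 2-wide
6. st.MEM @i10  | no-port MEM/BR
7. blt.BR @i11  | tail

ISSUED = 10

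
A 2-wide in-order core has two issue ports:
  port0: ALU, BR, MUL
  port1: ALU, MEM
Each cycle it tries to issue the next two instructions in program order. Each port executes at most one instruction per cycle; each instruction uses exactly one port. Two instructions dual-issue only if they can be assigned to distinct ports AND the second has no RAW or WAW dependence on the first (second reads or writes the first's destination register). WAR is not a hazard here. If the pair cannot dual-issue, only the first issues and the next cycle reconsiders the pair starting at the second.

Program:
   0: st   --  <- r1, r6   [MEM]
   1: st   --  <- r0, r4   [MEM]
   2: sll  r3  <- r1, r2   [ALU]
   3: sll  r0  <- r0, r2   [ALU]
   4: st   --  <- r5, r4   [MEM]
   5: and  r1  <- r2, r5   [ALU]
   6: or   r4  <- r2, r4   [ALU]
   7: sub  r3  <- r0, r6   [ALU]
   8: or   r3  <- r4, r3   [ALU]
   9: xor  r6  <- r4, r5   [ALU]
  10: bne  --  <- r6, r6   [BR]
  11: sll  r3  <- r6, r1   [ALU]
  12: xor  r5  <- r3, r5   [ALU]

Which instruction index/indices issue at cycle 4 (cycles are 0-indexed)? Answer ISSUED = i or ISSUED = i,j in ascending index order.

ISSUED = 7

c0: i0 st.MEM  no-port MEM/MEM
c1: i1+i2 st.MEM;sll.ALU  pair
c2: i3+i4 sll.ALU;st.MEM  pair
c3: i5+i6 and.ALU;or.ALU  pair
c4: i7 sub.ALU  RAW+WAW r3
c5: i8+i9 or.ALU;xor.ALU  pair
c6: i10+i11 bne.BR;sll.ALU  pair
c7: i12 xor.ALU  tail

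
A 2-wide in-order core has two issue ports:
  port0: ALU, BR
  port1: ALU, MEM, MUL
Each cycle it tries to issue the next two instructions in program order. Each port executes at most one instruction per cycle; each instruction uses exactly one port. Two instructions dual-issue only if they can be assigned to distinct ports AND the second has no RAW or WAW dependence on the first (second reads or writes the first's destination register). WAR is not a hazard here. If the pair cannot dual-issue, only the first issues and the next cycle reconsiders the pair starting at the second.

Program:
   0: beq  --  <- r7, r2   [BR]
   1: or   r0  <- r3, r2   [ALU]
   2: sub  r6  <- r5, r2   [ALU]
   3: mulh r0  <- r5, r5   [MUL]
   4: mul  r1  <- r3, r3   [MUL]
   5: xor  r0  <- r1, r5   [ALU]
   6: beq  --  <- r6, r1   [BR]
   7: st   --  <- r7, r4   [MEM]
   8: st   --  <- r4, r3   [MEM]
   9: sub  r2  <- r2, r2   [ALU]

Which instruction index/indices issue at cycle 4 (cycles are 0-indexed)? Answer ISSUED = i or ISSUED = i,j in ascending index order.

ISSUED = 7

#0 head=0: beq.BR or.ALU i0/i1 pair
#1 head=2: sub.ALU mulh.MUL i2/i3 pair
#2 head=4: mul.MUL i4 RAW r1
#3 head=5: xor.ALU beq.BR i5/i6 pair
#4 head=7: st.MEM i7 no-port MEM/MEM
#5 head=8: st.MEM sub.ALU i8/i9 pair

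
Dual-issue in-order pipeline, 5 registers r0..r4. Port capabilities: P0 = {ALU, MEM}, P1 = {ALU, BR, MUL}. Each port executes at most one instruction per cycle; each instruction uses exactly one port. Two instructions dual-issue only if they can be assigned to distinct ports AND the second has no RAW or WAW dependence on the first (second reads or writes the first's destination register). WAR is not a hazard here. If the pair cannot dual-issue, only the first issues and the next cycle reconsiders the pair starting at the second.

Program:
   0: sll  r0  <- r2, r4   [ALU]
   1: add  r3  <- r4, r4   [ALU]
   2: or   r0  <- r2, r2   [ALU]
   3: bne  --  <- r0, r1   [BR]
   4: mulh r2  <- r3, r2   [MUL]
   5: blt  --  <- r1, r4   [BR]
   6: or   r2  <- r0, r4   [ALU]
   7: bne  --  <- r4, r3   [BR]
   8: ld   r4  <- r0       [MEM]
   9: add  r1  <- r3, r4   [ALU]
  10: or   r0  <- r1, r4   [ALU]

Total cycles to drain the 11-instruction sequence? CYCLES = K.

CYCLES = 8

  cy0 -> i0+i1 (sll;add) dual
  cy1 -> i2 (or) RAW r0
  cy2 -> i3 (bne) no-port BR/MUL
  cy3 -> i4 (mulh) no-port MUL/BR
  cy4 -> i5+i6 (blt;or) dual
  cy5 -> i7+i8 (bne;ld) dual
  cy6 -> i9 (add) RAW r1
  cy7 -> i10 (or) tail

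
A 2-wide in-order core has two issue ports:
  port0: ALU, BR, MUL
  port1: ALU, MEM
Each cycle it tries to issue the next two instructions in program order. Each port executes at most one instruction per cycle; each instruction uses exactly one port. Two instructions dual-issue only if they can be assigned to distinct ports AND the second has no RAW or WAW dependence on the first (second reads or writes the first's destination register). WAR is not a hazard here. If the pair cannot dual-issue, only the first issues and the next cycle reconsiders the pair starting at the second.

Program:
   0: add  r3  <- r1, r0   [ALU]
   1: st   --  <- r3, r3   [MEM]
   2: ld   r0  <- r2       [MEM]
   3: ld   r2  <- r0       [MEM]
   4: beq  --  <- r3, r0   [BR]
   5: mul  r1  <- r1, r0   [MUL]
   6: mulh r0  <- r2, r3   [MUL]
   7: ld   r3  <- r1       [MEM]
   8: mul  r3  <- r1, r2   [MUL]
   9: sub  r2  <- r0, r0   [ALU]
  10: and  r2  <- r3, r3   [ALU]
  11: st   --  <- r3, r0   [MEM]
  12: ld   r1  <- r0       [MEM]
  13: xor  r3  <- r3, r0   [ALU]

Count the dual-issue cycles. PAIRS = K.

PAIRS = 5

0. add @i0  | RAW r3
1. st @i1  | no-port MEM/MEM
2. ld @i2  | no-port MEM/MEM
3. ld/beq @i3/i4  | dual
4. mul @i5  | no-port MUL/MUL
5. mulh/ld @i6/i7  | dual
6. mul/sub @i8/i9  | dual
7. and/st @i10/i11  | dual
8. ld/xor @i12/i13  | dual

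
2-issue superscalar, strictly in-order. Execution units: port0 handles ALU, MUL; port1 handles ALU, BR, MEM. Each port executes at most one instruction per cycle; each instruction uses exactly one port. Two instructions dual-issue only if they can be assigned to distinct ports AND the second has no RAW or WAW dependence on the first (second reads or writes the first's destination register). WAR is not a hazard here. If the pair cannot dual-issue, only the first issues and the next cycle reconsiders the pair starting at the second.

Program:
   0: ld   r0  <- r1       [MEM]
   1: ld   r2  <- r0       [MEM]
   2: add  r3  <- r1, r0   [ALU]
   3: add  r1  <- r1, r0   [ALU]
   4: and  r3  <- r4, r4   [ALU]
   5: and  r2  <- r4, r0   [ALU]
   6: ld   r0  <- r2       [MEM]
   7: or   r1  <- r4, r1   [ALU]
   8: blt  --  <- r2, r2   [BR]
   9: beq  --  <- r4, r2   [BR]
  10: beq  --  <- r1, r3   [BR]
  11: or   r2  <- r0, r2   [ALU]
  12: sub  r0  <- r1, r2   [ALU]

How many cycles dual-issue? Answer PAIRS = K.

[0] i0  ld  -- no-port MEM/MEM
[1] i1,i2  ld+add  -- pair
[2] i3,i4  add+and  -- pair
[3] i5  and  -- RAW r2
[4] i6,i7  ld+or  -- pair
[5] i8  blt  -- no-port BR/BR
[6] i9  beq  -- no-port BR/BR
[7] i10,i11  beq+or  -- pair
[8] i12  sub  -- tail

PAIRS = 4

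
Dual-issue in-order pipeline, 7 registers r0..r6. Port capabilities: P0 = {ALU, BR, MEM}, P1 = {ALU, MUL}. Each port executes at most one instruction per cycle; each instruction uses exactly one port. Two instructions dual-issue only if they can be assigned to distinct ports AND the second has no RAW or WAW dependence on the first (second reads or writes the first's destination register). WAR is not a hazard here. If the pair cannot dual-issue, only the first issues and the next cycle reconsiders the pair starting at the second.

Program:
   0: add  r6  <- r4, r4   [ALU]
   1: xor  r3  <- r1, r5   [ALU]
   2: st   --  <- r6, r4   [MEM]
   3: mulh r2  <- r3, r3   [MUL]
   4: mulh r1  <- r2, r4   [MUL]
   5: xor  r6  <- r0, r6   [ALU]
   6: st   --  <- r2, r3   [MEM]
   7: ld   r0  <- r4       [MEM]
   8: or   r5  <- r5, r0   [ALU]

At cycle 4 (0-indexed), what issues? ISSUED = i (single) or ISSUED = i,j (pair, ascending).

t=0 i0/i1:add.ALU/xor.ALU ; dual
t=1 i2/i3:st.MEM/mulh.MUL ; dual
t=2 i4/i5:mulh.MUL/xor.ALU ; dual
t=3 i6:st.MEM ; no-port MEM/MEM
t=4 i7:ld.MEM ; RAW r0
t=5 i8:or.ALU ; tail

ISSUED = 7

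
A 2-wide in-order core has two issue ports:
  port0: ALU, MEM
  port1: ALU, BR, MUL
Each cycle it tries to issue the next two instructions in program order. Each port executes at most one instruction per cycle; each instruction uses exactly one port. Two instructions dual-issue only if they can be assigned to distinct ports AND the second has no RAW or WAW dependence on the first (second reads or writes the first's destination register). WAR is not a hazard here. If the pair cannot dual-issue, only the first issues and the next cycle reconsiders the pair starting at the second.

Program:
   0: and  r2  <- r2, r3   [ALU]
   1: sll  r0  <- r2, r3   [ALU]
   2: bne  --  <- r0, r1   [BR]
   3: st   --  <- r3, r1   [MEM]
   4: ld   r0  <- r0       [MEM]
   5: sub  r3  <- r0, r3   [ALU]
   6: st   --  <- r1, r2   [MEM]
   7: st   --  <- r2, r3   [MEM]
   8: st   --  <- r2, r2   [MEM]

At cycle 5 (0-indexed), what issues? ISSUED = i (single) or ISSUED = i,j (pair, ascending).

[0] i0  and.ALU  -- RAW r2
[1] i1  sll.ALU  -- RAW r0
[2] i2&i3  bne.BR+st.MEM  -- 2-wide
[3] i4  ld.MEM  -- RAW r0
[4] i5&i6  sub.ALU+st.MEM  -- 2-wide
[5] i7  st.MEM  -- no-port MEM/MEM
[6] i8  st.MEM  -- tail

ISSUED = 7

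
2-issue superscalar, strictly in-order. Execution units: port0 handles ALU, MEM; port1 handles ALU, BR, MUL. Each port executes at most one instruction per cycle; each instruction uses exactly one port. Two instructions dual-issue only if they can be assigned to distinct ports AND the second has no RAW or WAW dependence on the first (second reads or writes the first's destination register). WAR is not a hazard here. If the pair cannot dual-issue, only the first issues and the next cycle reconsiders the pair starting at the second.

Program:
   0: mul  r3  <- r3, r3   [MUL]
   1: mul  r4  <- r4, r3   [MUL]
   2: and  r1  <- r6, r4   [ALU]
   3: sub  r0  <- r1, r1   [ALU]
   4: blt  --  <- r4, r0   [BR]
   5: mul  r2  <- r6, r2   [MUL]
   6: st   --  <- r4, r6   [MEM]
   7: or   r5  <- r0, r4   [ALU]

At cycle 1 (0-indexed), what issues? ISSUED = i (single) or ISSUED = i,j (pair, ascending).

0. mul @i0  | no-port MUL/MUL
1. mul @i1  | RAW r4
2. and @i2  | RAW r1
3. sub @i3  | RAW r0
4. blt @i4  | no-port BR/MUL
5. mul/st @i5+i6  | dual
6. or @i7  | tail

ISSUED = 1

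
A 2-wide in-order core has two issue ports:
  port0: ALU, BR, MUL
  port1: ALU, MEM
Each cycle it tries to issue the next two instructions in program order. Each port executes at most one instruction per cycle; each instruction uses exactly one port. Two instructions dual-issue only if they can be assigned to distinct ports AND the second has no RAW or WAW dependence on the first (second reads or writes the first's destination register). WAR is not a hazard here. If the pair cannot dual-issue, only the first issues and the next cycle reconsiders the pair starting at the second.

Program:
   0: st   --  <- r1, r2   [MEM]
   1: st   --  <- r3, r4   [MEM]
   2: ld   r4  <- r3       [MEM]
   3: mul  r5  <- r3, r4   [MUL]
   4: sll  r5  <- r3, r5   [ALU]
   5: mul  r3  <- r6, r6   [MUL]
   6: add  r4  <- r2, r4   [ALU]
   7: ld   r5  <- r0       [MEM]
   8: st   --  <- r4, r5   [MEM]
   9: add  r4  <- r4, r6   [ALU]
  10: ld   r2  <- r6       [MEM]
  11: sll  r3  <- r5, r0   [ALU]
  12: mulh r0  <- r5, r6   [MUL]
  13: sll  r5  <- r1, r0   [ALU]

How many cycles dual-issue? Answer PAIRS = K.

0. st.MEM @i0  | no-port MEM/MEM
1. st.MEM @i1  | no-port MEM/MEM
2. ld.MEM @i2  | RAW r4
3. mul.MUL @i3  | RAW+WAW r5
4. sll.ALU;mul.MUL @i4,i5  | pair
5. add.ALU;ld.MEM @i6,i7  | pair
6. st.MEM;add.ALU @i8,i9  | pair
7. ld.MEM;sll.ALU @i10,i11  | pair
8. mulh.MUL @i12  | RAW r0
9. sll.ALU @i13  | tail

PAIRS = 4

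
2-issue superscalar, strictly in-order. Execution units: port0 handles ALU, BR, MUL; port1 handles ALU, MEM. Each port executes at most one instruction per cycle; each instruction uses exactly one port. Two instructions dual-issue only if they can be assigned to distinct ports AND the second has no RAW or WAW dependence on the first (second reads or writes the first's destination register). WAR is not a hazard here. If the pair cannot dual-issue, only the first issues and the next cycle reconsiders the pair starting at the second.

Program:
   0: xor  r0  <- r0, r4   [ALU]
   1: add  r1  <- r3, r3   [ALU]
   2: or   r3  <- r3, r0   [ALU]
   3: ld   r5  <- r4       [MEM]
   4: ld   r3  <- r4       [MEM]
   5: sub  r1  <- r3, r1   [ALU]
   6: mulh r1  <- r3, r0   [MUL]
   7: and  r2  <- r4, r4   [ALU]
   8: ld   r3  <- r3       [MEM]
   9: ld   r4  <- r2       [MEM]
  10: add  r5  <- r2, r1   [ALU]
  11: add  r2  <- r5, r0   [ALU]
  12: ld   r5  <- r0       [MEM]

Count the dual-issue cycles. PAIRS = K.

0. xor add @i0,i1  | pair
1. or ld @i2,i3  | pair
2. ld @i4  | RAW r3
3. sub @i5  | WAW r1
4. mulh and @i6,i7  | pair
5. ld @i8  | no-port MEM/MEM
6. ld add @i9,i10  | pair
7. add ld @i11,i12  | pair

PAIRS = 5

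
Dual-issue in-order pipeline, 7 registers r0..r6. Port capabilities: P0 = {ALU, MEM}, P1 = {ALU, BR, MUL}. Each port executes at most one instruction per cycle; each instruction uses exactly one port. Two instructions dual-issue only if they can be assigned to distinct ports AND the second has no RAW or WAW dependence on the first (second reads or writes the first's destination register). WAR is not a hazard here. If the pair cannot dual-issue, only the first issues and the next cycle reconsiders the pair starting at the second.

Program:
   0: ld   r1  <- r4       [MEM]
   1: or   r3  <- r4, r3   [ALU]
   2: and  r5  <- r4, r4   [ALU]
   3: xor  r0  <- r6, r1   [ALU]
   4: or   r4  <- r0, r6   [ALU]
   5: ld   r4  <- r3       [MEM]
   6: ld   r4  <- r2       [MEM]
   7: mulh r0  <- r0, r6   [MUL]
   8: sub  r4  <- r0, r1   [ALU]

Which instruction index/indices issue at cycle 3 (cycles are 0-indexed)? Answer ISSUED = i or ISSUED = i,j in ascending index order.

ISSUED = 5

0. ld or @i0&i1  | pair
1. and xor @i2&i3  | pair
2. or @i4  | WAW r4
3. ld @i5  | no-port MEM/MEM
4. ld mulh @i6&i7  | pair
5. sub @i8  | tail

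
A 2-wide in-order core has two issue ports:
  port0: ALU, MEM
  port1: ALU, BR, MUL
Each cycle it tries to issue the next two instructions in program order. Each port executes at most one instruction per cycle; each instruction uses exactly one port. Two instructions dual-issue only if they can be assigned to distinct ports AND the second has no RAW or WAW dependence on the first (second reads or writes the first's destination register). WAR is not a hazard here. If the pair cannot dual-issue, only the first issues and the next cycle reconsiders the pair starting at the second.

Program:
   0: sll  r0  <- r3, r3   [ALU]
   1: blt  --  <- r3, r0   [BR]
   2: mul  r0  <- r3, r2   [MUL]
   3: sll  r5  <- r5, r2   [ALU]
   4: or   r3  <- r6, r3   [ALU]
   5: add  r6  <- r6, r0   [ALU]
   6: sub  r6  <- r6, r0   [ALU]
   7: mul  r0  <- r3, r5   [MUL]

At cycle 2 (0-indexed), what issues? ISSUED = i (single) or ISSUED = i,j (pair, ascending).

0. sll.ALU @i0  | RAW r0
1. blt.BR @i1  | no-port BR/MUL
2. mul.MUL;sll.ALU @i2/i3  | dual
3. or.ALU;add.ALU @i4/i5  | dual
4. sub.ALU;mul.MUL @i6/i7  | dual

ISSUED = 2,3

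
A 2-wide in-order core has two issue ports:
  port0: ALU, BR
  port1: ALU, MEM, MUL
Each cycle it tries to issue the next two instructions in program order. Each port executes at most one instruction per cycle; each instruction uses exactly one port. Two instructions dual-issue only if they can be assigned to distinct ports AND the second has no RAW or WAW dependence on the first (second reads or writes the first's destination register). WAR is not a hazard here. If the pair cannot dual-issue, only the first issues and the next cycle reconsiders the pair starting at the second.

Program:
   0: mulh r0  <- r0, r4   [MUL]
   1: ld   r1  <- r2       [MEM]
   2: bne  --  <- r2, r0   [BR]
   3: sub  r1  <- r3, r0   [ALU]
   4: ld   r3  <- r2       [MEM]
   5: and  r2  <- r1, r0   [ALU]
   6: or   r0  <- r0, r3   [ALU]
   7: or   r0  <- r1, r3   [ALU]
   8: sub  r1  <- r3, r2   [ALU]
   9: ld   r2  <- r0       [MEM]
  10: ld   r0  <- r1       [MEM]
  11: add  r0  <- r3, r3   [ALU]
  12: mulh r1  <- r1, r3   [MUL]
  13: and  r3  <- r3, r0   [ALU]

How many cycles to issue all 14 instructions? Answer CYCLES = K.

[0] i0  mulh  -- no-port MUL/MEM
[1] i1,i2  ld/bne  -- dual
[2] i3,i4  sub/ld  -- dual
[3] i5,i6  and/or  -- dual
[4] i7,i8  or/sub  -- dual
[5] i9  ld  -- no-port MEM/MEM
[6] i10  ld  -- WAW r0
[7] i11,i12  add/mulh  -- dual
[8] i13  and  -- tail

CYCLES = 9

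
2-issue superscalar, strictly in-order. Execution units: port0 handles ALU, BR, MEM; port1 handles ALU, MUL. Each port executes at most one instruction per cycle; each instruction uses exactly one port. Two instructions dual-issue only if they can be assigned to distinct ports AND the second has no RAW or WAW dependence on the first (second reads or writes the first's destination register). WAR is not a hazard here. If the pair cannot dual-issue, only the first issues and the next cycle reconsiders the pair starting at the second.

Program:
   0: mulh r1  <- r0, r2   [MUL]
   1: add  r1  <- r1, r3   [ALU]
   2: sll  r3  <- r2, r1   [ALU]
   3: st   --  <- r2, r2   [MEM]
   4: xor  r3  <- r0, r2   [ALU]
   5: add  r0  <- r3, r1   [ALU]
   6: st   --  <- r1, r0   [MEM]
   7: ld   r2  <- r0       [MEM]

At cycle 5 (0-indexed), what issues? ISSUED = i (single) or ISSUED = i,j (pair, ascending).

ISSUED = 6

[0] i0  mulh.MUL  -- RAW+WAW r1
[1] i1  add.ALU  -- RAW r1
[2] i2,i3  sll.ALU st.MEM  -- dual
[3] i4  xor.ALU  -- RAW r3
[4] i5  add.ALU  -- RAW r0
[5] i6  st.MEM  -- no-port MEM/MEM
[6] i7  ld.MEM  -- tail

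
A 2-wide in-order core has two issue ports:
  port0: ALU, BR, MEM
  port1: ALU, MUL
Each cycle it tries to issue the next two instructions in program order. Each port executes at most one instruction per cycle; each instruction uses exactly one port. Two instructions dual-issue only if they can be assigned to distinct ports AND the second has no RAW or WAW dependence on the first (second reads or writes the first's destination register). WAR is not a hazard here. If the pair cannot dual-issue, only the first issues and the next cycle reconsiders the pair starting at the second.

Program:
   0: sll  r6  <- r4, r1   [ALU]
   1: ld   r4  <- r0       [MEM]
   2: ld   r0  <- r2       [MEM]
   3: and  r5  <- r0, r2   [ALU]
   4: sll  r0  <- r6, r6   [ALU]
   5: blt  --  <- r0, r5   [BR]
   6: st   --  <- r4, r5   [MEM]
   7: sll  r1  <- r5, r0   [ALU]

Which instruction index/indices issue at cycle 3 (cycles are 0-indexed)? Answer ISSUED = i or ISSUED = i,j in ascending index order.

[0] i0+i1  sll.ALU/ld.MEM  -- 2-wide
[1] i2  ld.MEM  -- RAW r0
[2] i3+i4  and.ALU/sll.ALU  -- 2-wide
[3] i5  blt.BR  -- no-port BR/MEM
[4] i6+i7  st.MEM/sll.ALU  -- 2-wide

ISSUED = 5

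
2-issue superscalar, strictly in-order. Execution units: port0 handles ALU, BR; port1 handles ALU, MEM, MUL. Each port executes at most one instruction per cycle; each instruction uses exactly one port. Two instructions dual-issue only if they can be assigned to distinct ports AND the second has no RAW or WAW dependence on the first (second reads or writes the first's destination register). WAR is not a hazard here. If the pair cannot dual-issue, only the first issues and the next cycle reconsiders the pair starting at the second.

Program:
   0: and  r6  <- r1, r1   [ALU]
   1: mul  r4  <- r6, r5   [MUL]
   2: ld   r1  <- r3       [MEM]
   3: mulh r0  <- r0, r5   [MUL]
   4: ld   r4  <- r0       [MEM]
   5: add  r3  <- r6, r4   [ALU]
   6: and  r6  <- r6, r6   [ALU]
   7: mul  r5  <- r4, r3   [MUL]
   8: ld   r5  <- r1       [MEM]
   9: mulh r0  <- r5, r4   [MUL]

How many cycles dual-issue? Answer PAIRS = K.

PAIRS = 1

[0] i0  and.ALU  -- RAW r6
[1] i1  mul.MUL  -- no-port MUL/MEM
[2] i2  ld.MEM  -- no-port MEM/MUL
[3] i3  mulh.MUL  -- no-port MUL/MEM
[4] i4  ld.MEM  -- RAW r4
[5] i5+i6  add.ALU;and.ALU  -- dual
[6] i7  mul.MUL  -- no-port MUL/MEM
[7] i8  ld.MEM  -- no-port MEM/MUL
[8] i9  mulh.MUL  -- tail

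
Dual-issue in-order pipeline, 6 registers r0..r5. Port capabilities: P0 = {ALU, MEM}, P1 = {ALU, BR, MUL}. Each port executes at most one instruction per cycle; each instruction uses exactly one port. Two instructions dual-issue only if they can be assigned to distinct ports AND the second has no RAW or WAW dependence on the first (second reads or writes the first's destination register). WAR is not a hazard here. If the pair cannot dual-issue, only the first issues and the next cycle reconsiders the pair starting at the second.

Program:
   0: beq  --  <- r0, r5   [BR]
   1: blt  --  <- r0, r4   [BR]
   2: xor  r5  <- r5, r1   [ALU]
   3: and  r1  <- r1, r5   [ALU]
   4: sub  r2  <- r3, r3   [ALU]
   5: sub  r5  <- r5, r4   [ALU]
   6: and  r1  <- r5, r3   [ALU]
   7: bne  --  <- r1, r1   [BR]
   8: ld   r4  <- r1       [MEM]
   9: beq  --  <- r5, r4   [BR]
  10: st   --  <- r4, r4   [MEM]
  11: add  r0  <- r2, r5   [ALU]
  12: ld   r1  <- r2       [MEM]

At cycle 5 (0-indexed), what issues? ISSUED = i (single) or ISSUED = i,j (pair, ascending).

ISSUED = 7,8

#0 head=0: beq i0 no-port BR/BR
#1 head=1: blt;xor i1&i2 2-wide
#2 head=3: and;sub i3&i4 2-wide
#3 head=5: sub i5 RAW r5
#4 head=6: and i6 RAW r1
#5 head=7: bne;ld i7&i8 2-wide
#6 head=9: beq;st i9&i10 2-wide
#7 head=11: add;ld i11&i12 2-wide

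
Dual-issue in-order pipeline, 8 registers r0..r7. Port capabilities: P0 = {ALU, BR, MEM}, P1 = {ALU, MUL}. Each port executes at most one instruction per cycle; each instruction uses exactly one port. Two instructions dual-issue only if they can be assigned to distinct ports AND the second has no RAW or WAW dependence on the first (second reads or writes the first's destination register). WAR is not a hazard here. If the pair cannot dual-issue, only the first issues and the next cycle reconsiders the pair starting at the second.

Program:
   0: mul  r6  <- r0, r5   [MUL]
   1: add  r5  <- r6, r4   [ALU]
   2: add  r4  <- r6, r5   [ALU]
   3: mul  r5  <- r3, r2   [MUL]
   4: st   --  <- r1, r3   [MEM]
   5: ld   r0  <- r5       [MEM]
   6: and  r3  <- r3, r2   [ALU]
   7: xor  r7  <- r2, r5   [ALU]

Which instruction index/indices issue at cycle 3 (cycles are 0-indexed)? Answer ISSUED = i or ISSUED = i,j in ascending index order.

c0: i0 mul.MUL  RAW r6
c1: i1 add.ALU  RAW r5
c2: i2,i3 add.ALU mul.MUL  2-wide
c3: i4 st.MEM  no-port MEM/MEM
c4: i5,i6 ld.MEM and.ALU  2-wide
c5: i7 xor.ALU  tail

ISSUED = 4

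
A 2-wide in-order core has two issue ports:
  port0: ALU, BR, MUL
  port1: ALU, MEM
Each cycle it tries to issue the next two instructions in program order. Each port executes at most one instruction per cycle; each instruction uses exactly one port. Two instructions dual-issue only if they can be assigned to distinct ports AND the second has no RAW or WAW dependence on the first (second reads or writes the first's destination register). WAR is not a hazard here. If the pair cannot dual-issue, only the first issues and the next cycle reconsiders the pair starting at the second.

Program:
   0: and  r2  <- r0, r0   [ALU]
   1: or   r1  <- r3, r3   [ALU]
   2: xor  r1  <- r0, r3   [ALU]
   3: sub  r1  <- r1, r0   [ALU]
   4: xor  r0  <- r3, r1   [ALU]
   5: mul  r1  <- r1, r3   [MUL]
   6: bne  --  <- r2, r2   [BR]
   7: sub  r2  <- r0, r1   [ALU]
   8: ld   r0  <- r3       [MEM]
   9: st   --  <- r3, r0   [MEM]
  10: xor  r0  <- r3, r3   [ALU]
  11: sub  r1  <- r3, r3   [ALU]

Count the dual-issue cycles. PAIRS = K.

PAIRS = 4

#0 head=0: and+or i0,i1 2-wide
#1 head=2: xor i2 RAW+WAW r1
#2 head=3: sub i3 RAW r1
#3 head=4: xor+mul i4,i5 2-wide
#4 head=6: bne+sub i6,i7 2-wide
#5 head=8: ld i8 no-port MEM/MEM
#6 head=9: st+xor i9,i10 2-wide
#7 head=11: sub i11 tail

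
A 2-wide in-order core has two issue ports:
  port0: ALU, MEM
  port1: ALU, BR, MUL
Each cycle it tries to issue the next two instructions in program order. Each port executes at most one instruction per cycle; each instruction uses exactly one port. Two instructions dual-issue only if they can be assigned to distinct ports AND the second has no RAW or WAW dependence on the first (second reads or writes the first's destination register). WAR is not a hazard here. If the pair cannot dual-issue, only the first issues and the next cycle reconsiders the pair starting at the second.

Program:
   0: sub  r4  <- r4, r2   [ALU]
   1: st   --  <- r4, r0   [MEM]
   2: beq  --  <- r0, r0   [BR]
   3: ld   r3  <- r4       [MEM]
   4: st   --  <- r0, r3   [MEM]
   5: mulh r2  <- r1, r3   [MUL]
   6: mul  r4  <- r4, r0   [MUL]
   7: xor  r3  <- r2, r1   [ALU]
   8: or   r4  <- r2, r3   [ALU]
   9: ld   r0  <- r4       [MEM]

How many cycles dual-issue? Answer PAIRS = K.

PAIRS = 3

#0 head=0: sub.ALU i0 RAW r4
#1 head=1: st.MEM/beq.BR i1,i2 pair
#2 head=3: ld.MEM i3 no-port MEM/MEM
#3 head=4: st.MEM/mulh.MUL i4,i5 pair
#4 head=6: mul.MUL/xor.ALU i6,i7 pair
#5 head=8: or.ALU i8 RAW r4
#6 head=9: ld.MEM i9 tail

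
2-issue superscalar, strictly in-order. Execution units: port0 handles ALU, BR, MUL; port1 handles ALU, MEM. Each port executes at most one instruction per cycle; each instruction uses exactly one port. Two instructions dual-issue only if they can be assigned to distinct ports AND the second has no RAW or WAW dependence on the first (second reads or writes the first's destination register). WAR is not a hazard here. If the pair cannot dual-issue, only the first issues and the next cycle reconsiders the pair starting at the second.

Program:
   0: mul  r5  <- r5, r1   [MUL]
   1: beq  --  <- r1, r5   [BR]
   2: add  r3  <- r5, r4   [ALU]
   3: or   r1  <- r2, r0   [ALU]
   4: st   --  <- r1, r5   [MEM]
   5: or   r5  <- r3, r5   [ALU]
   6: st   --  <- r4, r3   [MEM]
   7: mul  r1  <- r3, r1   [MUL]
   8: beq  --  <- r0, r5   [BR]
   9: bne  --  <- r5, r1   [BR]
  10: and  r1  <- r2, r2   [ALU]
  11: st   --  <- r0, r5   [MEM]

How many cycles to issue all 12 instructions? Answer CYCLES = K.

c0: i0 mul  no-port MUL/BR
c1: i1/i2 beq/add  dual
c2: i3 or  RAW r1
c3: i4/i5 st/or  dual
c4: i6/i7 st/mul  dual
c5: i8 beq  no-port BR/BR
c6: i9/i10 bne/and  dual
c7: i11 st  tail

CYCLES = 8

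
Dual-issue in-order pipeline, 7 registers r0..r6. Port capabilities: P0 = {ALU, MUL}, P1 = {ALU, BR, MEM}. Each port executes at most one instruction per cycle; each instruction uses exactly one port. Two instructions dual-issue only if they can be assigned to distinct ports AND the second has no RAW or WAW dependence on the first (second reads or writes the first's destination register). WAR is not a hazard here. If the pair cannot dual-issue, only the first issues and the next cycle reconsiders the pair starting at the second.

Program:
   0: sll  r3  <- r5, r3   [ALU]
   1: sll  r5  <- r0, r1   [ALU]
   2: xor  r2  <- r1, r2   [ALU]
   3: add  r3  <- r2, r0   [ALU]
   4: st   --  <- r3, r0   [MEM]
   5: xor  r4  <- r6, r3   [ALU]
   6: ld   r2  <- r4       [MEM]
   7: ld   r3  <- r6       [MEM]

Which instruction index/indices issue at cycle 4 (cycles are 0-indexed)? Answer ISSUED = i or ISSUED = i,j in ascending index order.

t=0 i0,i1:sll sll ; dual
t=1 i2:xor ; RAW r2
t=2 i3:add ; RAW r3
t=3 i4,i5:st xor ; dual
t=4 i6:ld ; no-port MEM/MEM
t=5 i7:ld ; tail

ISSUED = 6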